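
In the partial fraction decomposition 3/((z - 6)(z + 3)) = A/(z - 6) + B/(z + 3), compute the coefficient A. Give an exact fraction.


Step 1: Multiply both sides by (z - 6) and set z = 6
Step 2: A = 3 / (6 + 3)
Step 3: A = 3 / 9
Step 4: A = 1/3

1/3


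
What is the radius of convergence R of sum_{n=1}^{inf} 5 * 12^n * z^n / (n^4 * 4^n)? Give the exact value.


Step 1: General term a_n = 5 * 12^n / (n^4 * 4^n)
Step 2: By the root test, |a_n|^(1/n) = 5^(1/n) * 12 / (n^(4/n) * 4) -> 12/4 as n -> infinity (since 5^(1/n) -> 1 and n^(4/n) -> 1)
Step 3: R = 1/lim|a_n|^(1/n) = 4/12 = 1/3

1/3


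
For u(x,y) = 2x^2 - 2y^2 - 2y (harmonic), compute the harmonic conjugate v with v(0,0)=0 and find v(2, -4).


Step 1: v_x = -u_y = 4y + 2
Step 2: v_y = u_x = 4x + 0
Step 3: v = 4xy + 2x + C
Step 4: v(0,0) = 0 => C = 0
Step 5: v(2, -4) = -28

-28


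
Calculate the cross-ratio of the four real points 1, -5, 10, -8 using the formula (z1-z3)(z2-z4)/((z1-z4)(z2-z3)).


Step 1: (z1-z3)(z2-z4) = (-9) * 3 = -27
Step 2: (z1-z4)(z2-z3) = 9 * (-15) = -135
Step 3: Cross-ratio = 27/135 = 1/5

1/5


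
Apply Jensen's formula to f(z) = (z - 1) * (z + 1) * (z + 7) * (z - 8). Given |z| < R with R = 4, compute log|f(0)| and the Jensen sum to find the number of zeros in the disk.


Jensen's formula: (1/2pi)*integral log|f(Re^it)|dt = log|f(0)| + sum_{|a_k|<R} log(R/|a_k|)
Step 1: f(0) = (-1) * 1 * 7 * (-8) = 56
Step 2: log|f(0)| = log|1| + log|-1| + log|-7| + log|8| = 4.0254
Step 3: Zeros inside |z| < 4: 1, -1
Step 4: Jensen sum = log(4/1) + log(4/1) = 2.7726
Step 5: n(R) = number of terms in the Jensen sum = count of zeros inside |z| < 4 = 2

2


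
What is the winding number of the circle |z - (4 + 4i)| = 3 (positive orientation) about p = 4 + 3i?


Step 1: Center c = (4, 4), radius = 3
Step 2: |p - c|^2 = 0^2 + (-1)^2 = 1
Step 3: r^2 = 9
Step 4: |p-c| < r so winding number = 1

1


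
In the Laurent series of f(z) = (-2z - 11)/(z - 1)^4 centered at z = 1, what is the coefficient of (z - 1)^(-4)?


Step 1: Write the numerator in powers of (z - 1): -2z - 11 = -2(z - 1) + (-2*1 - 11) = -2(z - 1) - 13
Step 2: Divide by (z - 1)^4: f(z) = -13(z - 1)^(-4) - 2(z - 1)^(-3)
Step 3: This finite sum is the Laurent series of f about z = 1.
Step 4: Coefficient of (z - 1)^(-4) = -2*1 - 11 = -13

-13


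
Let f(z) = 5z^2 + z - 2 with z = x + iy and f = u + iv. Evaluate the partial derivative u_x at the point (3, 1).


Step 1: f(z) = 5(x+iy)^2 + (x+iy) - 2
Step 2: u = 5(x^2 - y^2) + x - 2
Step 3: u_x = 10x + 1
Step 4: At (3, 1): u_x = 30 + 1 = 31

31


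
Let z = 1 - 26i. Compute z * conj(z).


Step 1: conj(z) = 1 + 26i
Step 2: z * conj(z) = 1^2 + (-26)^2
Step 3: = 1 + 676 = 677

677


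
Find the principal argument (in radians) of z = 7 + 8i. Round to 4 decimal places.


Step 1: z = 7 + 8i
Step 2: arg(z) = atan2(8, 7)
Step 3: arg(z) = 0.852

0.852


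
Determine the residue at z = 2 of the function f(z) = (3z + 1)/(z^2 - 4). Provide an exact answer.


Step 1: Q(z) = z^2 - 4 = (z - 2)(z + 2)
Step 2: Q'(z) = 2z
Step 3: Q'(2) = 4, P(2) = 7
Step 4: Res = P(2)/Q'(2) = 7/4 = 7/4

7/4


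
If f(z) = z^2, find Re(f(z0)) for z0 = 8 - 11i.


Step 1: z0 = 8 - 11i
Step 2: z0^2 = 8^2 - (-11)^2 - 176i
Step 3: real part = 64 - 121 = -57

-57


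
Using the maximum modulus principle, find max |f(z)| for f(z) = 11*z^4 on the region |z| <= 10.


Step 1: On |z| = 10, |f(z)| = 11 * |z|^4 = 11 * 10^4
Step 2: By maximum modulus principle, maximum is on boundary.
Step 3: Maximum = 11 * 10000 = 110000

110000


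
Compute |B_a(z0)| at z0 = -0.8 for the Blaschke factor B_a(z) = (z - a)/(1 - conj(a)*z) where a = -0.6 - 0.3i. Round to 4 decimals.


Step 1: Numerator z0 - a = -0.8 - (-0.6 - 0.3i) = -0.2 + 0.3i
Step 2: Denominator 1 - conj(a)*z0 = 1 - (-0.6 + 0.3i)*(-0.8) = 0.52 + 0.24i
Step 3: |z0 - a|^2 = (-0.2)^2 + 0.3^2 = 0.13; |1 - conj(a)*z0|^2 = 0.52^2 + 0.24^2 = 0.328
Step 4: |B_a(-0.8)| = sqrt(0.13 / 0.328) = sqrt(0.396341)
Step 5: = 0.6296

0.6296


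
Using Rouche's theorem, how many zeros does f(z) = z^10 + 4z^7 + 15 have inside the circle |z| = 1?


Step 1: On |z| = 1 the three terms have sizes |z^10| = 1^10 = 1, |4z^7| = 4*1^7 = 4, |15| = 15
Step 2: The dominant term is g(z) = 15; let h(z) = z^10 + 4z^7 so f = g + h
Step 3: On |z| = 1: |g| = 15 and |h| <= 1 + 4 = 5
Step 4: Since 15 > 5, |h| < |g| on |z| = 1, so by Rouche f has the same number of zeros as g inside |z| < 1
Step 5: g(z) = 15 is a nonzero constant with no zeros inside |z| < 1. Answer = 0

0


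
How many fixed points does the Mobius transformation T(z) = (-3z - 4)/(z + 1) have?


Step 1: Fixed points satisfy T(z) = z
Step 2: z^2 + 4z + 4 = 0
Step 3: Discriminant = 4^2 - 4*1*4 = 0
Step 4: Number of fixed points = 1

1


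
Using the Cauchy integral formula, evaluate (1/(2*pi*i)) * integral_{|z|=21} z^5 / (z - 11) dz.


Step 1: f(z) = z^5, a = 11 is inside |z| = 21
Step 2: By Cauchy integral formula: (1/(2pi*i)) * integral = f(a)
Step 3: f(11) = 11^5 = 161051

161051


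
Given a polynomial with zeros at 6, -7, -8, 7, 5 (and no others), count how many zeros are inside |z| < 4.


Step 1: Check each root:
  z = 6: |6| = 6 >= 4
  z = -7: |-7| = 7 >= 4
  z = -8: |-8| = 8 >= 4
  z = 7: |7| = 7 >= 4
  z = 5: |5| = 5 >= 4
Step 2: Count = 0

0


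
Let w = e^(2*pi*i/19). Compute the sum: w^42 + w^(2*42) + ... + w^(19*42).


Step 1: The sum sum_{j=1}^{n} w^(k*j) equals n if n | k, else 0.
Step 2: Here n = 19, k = 42
Step 3: Does n divide k? 19 | 42 -> False
Step 4: Sum = 0

0


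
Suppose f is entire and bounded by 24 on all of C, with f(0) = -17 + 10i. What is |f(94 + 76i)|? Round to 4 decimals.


Step 1: By Liouville's theorem, a bounded entire function is constant.
Step 2: f(z) = f(0) = -17 + 10i for all z.
Step 3: |f(w)| = |-17 + 10i| = sqrt(289 + 100)
Step 4: = 19.7231

19.7231


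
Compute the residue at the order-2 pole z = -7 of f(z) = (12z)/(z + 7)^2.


Step 1: Pole of order 2 at z = -7
Step 2: Res = lim d/dz [(z + 7)^2 * f(z)] as z -> -7
Step 3: (z + 7)^2 * f(z) = 12z
Step 4: d/dz[12z] = 12

12


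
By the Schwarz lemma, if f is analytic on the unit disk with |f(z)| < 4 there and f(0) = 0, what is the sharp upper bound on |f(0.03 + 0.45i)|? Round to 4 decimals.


Step 1: g = f/4 maps D -> D with g(0) = 0, so by the Schwarz lemma |g(z)| <= |z|, i.e. |f(z)| <= 4|z|; this is sharp (f(z) = 4z).
Step 2: |z0|^2 = 0.03^2 + 0.45^2 = 0.2034
Step 3: |z0| = sqrt(0.2034) = 0.450999
Step 4: Best bound = 4 * |z0| = 4 * 0.450999 = 1.804

1.804


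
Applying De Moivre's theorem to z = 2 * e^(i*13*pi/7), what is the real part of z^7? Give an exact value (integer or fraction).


Step 1: By De Moivre's theorem, z^7 = 2^7 * e^(i*7*13*pi/7) = 128 * (cos(13*pi) + i*sin(13*pi))
Step 2: |z|^7 = 2^7 = 128
Step 3: Reduce the angle mod 2*pi: 13*pi - 12*pi = pi
Step 4: cos(pi) = -1
Step 5: Re(z^7) = 128 * (-1) = -128

-128


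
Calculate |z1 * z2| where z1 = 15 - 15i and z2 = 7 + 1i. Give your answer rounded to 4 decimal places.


Step 1: |z1| = sqrt(15^2 + (-15)^2) = sqrt(450)
Step 2: |z2| = sqrt(7^2 + 1^2) = sqrt(50)
Step 3: |z1*z2| = |z1|*|z2| = sqrt(450) * sqrt(50) = sqrt(450 * 50) = sqrt(22500)
Step 4: = 150.0

150.0


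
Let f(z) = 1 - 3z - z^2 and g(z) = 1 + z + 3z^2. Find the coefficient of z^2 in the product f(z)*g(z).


Step 1: z^2 term in f*g comes from: (1)*(3z^2) + (-3z)*(z) + (-z^2)*(1)
Step 2: = 3 - 3 - 1
Step 3: = -1

-1


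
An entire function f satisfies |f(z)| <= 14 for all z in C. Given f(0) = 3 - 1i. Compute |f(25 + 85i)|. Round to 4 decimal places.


Step 1: By Liouville's theorem, a bounded entire function is constant.
Step 2: f(z) = f(0) = 3 - 1i for all z.
Step 3: |f(w)| = |3 - 1i| = sqrt(9 + 1)
Step 4: = 3.1623

3.1623


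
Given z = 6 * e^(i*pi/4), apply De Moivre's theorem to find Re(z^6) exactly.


Step 1: By De Moivre's theorem, z^6 = 6^6 * e^(i*6*pi/4) = 46656 * (cos(3*pi/2) + i*sin(3*pi/2))
Step 2: |z|^6 = 6^6 = 46656
Step 3: The angle 3*pi/2 already lies in [0, 2*pi)
Step 4: cos(3*pi/2) = 0
Step 5: Re(z^6) = 46656 * 0 = 0

0


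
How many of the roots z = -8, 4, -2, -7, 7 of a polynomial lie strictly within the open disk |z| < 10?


Step 1: Check each root:
  z = -8: |-8| = 8 < 10
  z = 4: |4| = 4 < 10
  z = -2: |-2| = 2 < 10
  z = -7: |-7| = 7 < 10
  z = 7: |7| = 7 < 10
Step 2: Count = 5

5


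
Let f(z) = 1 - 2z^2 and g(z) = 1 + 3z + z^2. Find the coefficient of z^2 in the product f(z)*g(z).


Step 1: z^2 term in f*g comes from: (1)*(z^2) + (0)*(3z) + (-2z^2)*(1)
Step 2: = 1 + 0 - 2
Step 3: = -1

-1


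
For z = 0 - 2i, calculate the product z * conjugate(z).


Step 1: conj(z) = 0 + 2i
Step 2: z * conj(z) = 0^2 + (-2)^2
Step 3: = 0 + 4 = 4

4


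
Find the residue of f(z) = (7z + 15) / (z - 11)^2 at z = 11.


Step 1: Pole of order 2 at z = 11
Step 2: Res = lim d/dz [(z - 11)^2 * f(z)] as z -> 11
Step 3: (z - 11)^2 * f(z) = 7z + 15
Step 4: d/dz[7z + 15] = 7

7


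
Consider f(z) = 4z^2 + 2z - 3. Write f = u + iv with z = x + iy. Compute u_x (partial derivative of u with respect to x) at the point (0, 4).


Step 1: f(z) = 4(x+iy)^2 + 2(x+iy) - 3
Step 2: u = 4(x^2 - y^2) + 2x - 3
Step 3: u_x = 8x + 2
Step 4: At (0, 4): u_x = 0 + 2 = 2

2


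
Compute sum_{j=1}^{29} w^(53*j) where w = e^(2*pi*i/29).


Step 1: The sum sum_{j=1}^{n} w^(k*j) equals n if n | k, else 0.
Step 2: Here n = 29, k = 53
Step 3: Does n divide k? 29 | 53 -> False
Step 4: Sum = 0

0


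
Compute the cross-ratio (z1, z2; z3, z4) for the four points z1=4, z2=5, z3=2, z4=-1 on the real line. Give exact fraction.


Step 1: (z1-z3)(z2-z4) = 2 * 6 = 12
Step 2: (z1-z4)(z2-z3) = 5 * 3 = 15
Step 3: Cross-ratio = 12/15 = 4/5

4/5


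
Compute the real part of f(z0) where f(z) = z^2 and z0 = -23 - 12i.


Step 1: z0 = -23 - 12i
Step 2: z0^2 = (-23)^2 - (-12)^2 + 552i
Step 3: real part = 529 - 144 = 385

385


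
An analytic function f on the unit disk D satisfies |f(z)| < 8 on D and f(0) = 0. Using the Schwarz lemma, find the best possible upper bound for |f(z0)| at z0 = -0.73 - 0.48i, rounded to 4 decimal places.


Step 1: g = f/8 maps D -> D with g(0) = 0, so by the Schwarz lemma |g(z)| <= |z|, i.e. |f(z)| <= 8|z|; this is sharp (f(z) = 8z).
Step 2: |z0|^2 = (-0.73)^2 + (-0.48)^2 = 0.7633
Step 3: |z0| = sqrt(0.7633) = 0.87367
Step 4: Best bound = 8 * |z0| = 8 * 0.87367 = 6.9894

6.9894


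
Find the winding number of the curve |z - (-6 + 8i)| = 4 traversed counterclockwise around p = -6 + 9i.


Step 1: Center c = (-6, 8), radius = 4
Step 2: |p - c|^2 = 0^2 + 1^2 = 1
Step 3: r^2 = 16
Step 4: |p-c| < r so winding number = 1

1


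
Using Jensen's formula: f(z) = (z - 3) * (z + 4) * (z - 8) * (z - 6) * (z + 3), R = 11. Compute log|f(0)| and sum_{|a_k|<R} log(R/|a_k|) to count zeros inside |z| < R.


Jensen's formula: (1/2pi)*integral log|f(Re^it)|dt = log|f(0)| + sum_{|a_k|<R} log(R/|a_k|)
Step 1: f(0) = (-3) * 4 * (-8) * (-6) * 3 = -1728
Step 2: log|f(0)| = log|3| + log|-4| + log|8| + log|6| + log|-3| = 7.4547
Step 3: Zeros inside |z| < 11: 3, -4, 8, 6, -3
Step 4: Jensen sum = log(11/3) + log(11/4) + log(11/8) + log(11/6) + log(11/3) = 4.5348
Step 5: n(R) = number of terms in the Jensen sum = count of zeros inside |z| < 11 = 5

5


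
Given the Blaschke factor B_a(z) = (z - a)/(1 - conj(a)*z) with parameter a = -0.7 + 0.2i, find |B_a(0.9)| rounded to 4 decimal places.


Step 1: Numerator z0 - a = 0.9 - (-0.7 + 0.2i) = 1.6 - 0.2i
Step 2: Denominator 1 - conj(a)*z0 = 1 - (-0.7 - 0.2i)*0.9 = 1.63 + 0.18i
Step 3: |z0 - a|^2 = 1.6^2 + (-0.2)^2 = 2.6; |1 - conj(a)*z0|^2 = 1.63^2 + 0.18^2 = 2.6893
Step 4: |B_a(0.9)| = sqrt(2.6 / 2.6893) = sqrt(0.966794)
Step 5: = 0.9833

0.9833


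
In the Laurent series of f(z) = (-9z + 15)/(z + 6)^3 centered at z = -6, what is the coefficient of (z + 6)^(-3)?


Step 1: Write the numerator in powers of (z + 6): -9z + 15 = -9(z + 6) + (-9*(-6) + 15) = -9(z + 6) + 69
Step 2: Divide by (z + 6)^3: f(z) = 69(z + 6)^(-3) - 9(z + 6)^(-2)
Step 3: This finite sum is the Laurent series of f about z = -6.
Step 4: Coefficient of (z + 6)^(-3) = -9*(-6) + 15 = 69

69


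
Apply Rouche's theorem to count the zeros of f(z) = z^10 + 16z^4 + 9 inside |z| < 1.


Step 1: On |z| = 1 the three terms have sizes |z^10| = 1^10 = 1, |16z^4| = 16*1^4 = 16, |9| = 9
Step 2: The dominant term is g(z) = 16z^4; let h(z) = z^10 + 9 so f = g + h
Step 3: On |z| = 1: |g| = 16 and |h| <= 1 + 9 = 10
Step 4: Since 16 > 10, |h| < |g| on |z| = 1, so by Rouche f has the same number of zeros as g inside |z| < 1
Step 5: g(z) = 16z^4 has 4 zeros (at the origin, multiplicity 4) inside |z| < 1. Answer = 4

4


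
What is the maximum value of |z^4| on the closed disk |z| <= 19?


Step 1: On |z| = 19, |f(z)| = |z|^4 = 19^4
Step 2: By maximum modulus principle, maximum is on boundary.
Step 3: Maximum = 130321 = 130321

130321


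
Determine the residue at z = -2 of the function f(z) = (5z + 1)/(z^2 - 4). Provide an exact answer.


Step 1: Q(z) = z^2 - 4 = (z + 2)(z - 2)
Step 2: Q'(z) = 2z
Step 3: Q'(-2) = -4, P(-2) = -9
Step 4: Res = P(-2)/Q'(-2) = -9/(-4) = 9/4

9/4


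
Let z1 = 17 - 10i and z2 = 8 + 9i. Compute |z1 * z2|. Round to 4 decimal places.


Step 1: |z1| = sqrt(17^2 + (-10)^2) = sqrt(389)
Step 2: |z2| = sqrt(8^2 + 9^2) = sqrt(145)
Step 3: |z1*z2| = |z1|*|z2| = sqrt(389) * sqrt(145) = sqrt(389 * 145) = sqrt(56405)
Step 4: = 237.4974

237.4974


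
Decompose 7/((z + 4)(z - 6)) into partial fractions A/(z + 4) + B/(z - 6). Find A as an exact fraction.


Step 1: Multiply both sides by (z + 4) and set z = -4
Step 2: A = 7 / (-4 - 6)
Step 3: A = 7 / (-10)
Step 4: A = -7/10

-7/10


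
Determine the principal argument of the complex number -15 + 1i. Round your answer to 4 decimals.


Step 1: z = -15 + 1i
Step 2: arg(z) = atan2(1, -15)
Step 3: arg(z) = 3.075

3.075


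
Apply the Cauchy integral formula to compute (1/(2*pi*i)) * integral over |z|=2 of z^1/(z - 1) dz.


Step 1: f(z) = z^1, a = 1 is inside |z| = 2
Step 2: By Cauchy integral formula: (1/(2pi*i)) * integral = f(a)
Step 3: f(1) = 1^1 = 1

1


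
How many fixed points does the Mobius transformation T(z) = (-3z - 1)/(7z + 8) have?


Step 1: Fixed points satisfy T(z) = z
Step 2: 7z^2 + 11z + 1 = 0
Step 3: Discriminant = 11^2 - 4*7*1 = 93
Step 4: Number of fixed points = 2

2


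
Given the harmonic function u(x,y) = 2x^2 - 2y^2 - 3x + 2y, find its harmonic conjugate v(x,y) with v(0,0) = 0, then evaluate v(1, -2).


Step 1: v_x = -u_y = 4y - 2
Step 2: v_y = u_x = 4x - 3
Step 3: v = 4xy - 2x - 3y + C
Step 4: v(0,0) = 0 => C = 0
Step 5: v(1, -2) = -4

-4


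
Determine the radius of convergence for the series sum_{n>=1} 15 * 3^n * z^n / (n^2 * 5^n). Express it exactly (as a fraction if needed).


Step 1: General term a_n = 15 * 3^n / (n^2 * 5^n)
Step 2: By the root test, |a_n|^(1/n) = 15^(1/n) * 3 / (n^(2/n) * 5) -> 3/5 as n -> infinity (since 15^(1/n) -> 1 and n^(2/n) -> 1)
Step 3: R = 1/lim|a_n|^(1/n) = 5/3

5/3


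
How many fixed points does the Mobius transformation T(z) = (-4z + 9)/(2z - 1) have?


Step 1: Fixed points satisfy T(z) = z
Step 2: 2z^2 + 3z - 9 = 0
Step 3: Discriminant = 3^2 - 4*2*(-9) = 81
Step 4: Number of fixed points = 2

2


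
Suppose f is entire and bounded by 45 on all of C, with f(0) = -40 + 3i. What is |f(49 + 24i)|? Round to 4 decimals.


Step 1: By Liouville's theorem, a bounded entire function is constant.
Step 2: f(z) = f(0) = -40 + 3i for all z.
Step 3: |f(w)| = |-40 + 3i| = sqrt(1600 + 9)
Step 4: = 40.1123

40.1123


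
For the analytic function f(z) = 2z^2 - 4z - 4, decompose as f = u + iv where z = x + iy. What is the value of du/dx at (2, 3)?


Step 1: f(z) = 2(x+iy)^2 - 4(x+iy) - 4
Step 2: u = 2(x^2 - y^2) - 4x - 4
Step 3: u_x = 4x - 4
Step 4: At (2, 3): u_x = 8 - 4 = 4

4


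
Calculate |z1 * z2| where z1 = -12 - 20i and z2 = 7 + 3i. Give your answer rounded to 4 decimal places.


Step 1: |z1| = sqrt((-12)^2 + (-20)^2) = sqrt(544)
Step 2: |z2| = sqrt(7^2 + 3^2) = sqrt(58)
Step 3: |z1*z2| = |z1|*|z2| = sqrt(544) * sqrt(58) = sqrt(544 * 58) = sqrt(31552)
Step 4: = 177.6288

177.6288


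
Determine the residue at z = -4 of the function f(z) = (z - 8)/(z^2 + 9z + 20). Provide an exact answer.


Step 1: Q(z) = z^2 + 9z + 20 = (z + 4)(z + 5)
Step 2: Q'(z) = 2z + 9
Step 3: Q'(-4) = 1, P(-4) = -12
Step 4: Res = P(-4)/Q'(-4) = -12/1 = -12

-12


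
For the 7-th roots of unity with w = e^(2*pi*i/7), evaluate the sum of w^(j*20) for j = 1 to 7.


Step 1: The sum sum_{j=1}^{n} w^(k*j) equals n if n | k, else 0.
Step 2: Here n = 7, k = 20
Step 3: Does n divide k? 7 | 20 -> False
Step 4: Sum = 0

0


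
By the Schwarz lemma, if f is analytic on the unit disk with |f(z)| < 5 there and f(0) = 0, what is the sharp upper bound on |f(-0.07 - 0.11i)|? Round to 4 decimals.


Step 1: g = f/5 maps D -> D with g(0) = 0, so by the Schwarz lemma |g(z)| <= |z|, i.e. |f(z)| <= 5|z|; this is sharp (f(z) = 5z).
Step 2: |z0|^2 = (-0.07)^2 + (-0.11)^2 = 0.017
Step 3: |z0| = sqrt(0.017) = 0.130384
Step 4: Best bound = 5 * |z0| = 5 * 0.130384 = 0.6519

0.6519


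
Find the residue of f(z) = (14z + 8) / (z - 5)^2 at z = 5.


Step 1: Pole of order 2 at z = 5
Step 2: Res = lim d/dz [(z - 5)^2 * f(z)] as z -> 5
Step 3: (z - 5)^2 * f(z) = 14z + 8
Step 4: d/dz[14z + 8] = 14

14


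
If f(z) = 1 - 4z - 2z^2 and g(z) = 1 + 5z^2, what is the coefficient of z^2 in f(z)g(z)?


Step 1: z^2 term in f*g comes from: (1)*(5z^2) + (-4z)*(0) + (-2z^2)*(1)
Step 2: = 5 + 0 - 2
Step 3: = 3

3


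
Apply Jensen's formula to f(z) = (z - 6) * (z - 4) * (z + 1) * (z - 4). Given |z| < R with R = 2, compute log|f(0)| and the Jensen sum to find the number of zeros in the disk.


Jensen's formula: (1/2pi)*integral log|f(Re^it)|dt = log|f(0)| + sum_{|a_k|<R} log(R/|a_k|)
Step 1: f(0) = (-6) * (-4) * 1 * (-4) = -96
Step 2: log|f(0)| = log|6| + log|4| + log|-1| + log|4| = 4.5643
Step 3: Zeros inside |z| < 2: -1
Step 4: Jensen sum = log(2/1) = 0.6931
Step 5: n(R) = number of terms in the Jensen sum = count of zeros inside |z| < 2 = 1

1


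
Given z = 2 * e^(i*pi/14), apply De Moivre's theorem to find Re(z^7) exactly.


Step 1: By De Moivre's theorem, z^7 = 2^7 * e^(i*7*pi/14) = 128 * (cos(pi/2) + i*sin(pi/2))
Step 2: |z|^7 = 2^7 = 128
Step 3: The angle pi/2 already lies in [0, 2*pi)
Step 4: cos(pi/2) = 0
Step 5: Re(z^7) = 128 * 0 = 0

0


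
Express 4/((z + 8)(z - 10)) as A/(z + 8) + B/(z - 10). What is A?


Step 1: Multiply both sides by (z + 8) and set z = -8
Step 2: A = 4 / (-8 - 10)
Step 3: A = 4 / (-18)
Step 4: A = -2/9

-2/9


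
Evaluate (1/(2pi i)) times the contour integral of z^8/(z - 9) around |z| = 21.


Step 1: f(z) = z^8, a = 9 is inside |z| = 21
Step 2: By Cauchy integral formula: (1/(2pi*i)) * integral = f(a)
Step 3: f(9) = 9^8 = 43046721

43046721


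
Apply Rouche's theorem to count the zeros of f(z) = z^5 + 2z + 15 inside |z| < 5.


Step 1: On |z| = 5 the three terms have sizes |z^5| = 5^5 = 3125, |2z| = 2*5 = 10, |15| = 15
Step 2: The dominant term is g(z) = z^5; let h(z) = 2z + 15 so f = g + h
Step 3: On |z| = 5: |g| = 3125 and |h| <= 10 + 15 = 25
Step 4: Since 3125 > 25, |h| < |g| on |z| = 5, so by Rouche f has the same number of zeros as g inside |z| < 5
Step 5: g(z) = z^5 has 5 zeros (all at the origin) inside |z| < 5. Answer = 5

5


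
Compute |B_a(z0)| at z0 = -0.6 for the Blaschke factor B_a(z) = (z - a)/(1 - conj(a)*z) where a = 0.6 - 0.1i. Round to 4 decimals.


Step 1: Numerator z0 - a = -0.6 - (0.6 - 0.1i) = -1.2 + 0.1i
Step 2: Denominator 1 - conj(a)*z0 = 1 - (0.6 + 0.1i)*(-0.6) = 1.36 + 0.06i
Step 3: |z0 - a|^2 = (-1.2)^2 + 0.1^2 = 1.45; |1 - conj(a)*z0|^2 = 1.36^2 + 0.06^2 = 1.8532
Step 4: |B_a(-0.6)| = sqrt(1.45 / 1.8532) = sqrt(0.78243)
Step 5: = 0.8846

0.8846


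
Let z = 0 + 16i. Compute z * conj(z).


Step 1: conj(z) = 0 - 16i
Step 2: z * conj(z) = 0^2 + 16^2
Step 3: = 0 + 256 = 256

256


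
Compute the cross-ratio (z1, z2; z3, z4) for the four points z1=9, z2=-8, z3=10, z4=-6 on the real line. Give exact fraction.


Step 1: (z1-z3)(z2-z4) = (-1) * (-2) = 2
Step 2: (z1-z4)(z2-z3) = 15 * (-18) = -270
Step 3: Cross-ratio = -2/270 = -1/135

-1/135


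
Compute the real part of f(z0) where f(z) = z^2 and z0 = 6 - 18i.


Step 1: z0 = 6 - 18i
Step 2: z0^2 = 6^2 - (-18)^2 - 216i
Step 3: real part = 36 - 324 = -288

-288


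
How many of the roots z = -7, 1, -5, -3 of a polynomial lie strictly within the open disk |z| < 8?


Step 1: Check each root:
  z = -7: |-7| = 7 < 8
  z = 1: |1| = 1 < 8
  z = -5: |-5| = 5 < 8
  z = -3: |-3| = 3 < 8
Step 2: Count = 4

4


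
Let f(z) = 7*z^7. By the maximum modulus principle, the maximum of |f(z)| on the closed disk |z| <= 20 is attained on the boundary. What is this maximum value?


Step 1: On |z| = 20, |f(z)| = 7 * |z|^7 = 7 * 20^7
Step 2: By maximum modulus principle, maximum is on boundary.
Step 3: Maximum = 7 * 1280000000 = 8960000000

8960000000


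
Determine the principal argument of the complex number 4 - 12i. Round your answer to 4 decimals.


Step 1: z = 4 - 12i
Step 2: arg(z) = atan2(-12, 4)
Step 3: arg(z) = -1.249

-1.249


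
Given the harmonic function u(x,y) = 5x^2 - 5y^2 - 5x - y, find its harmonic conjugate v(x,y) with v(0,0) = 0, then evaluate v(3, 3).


Step 1: v_x = -u_y = 10y + 1
Step 2: v_y = u_x = 10x - 5
Step 3: v = 10xy + x - 5y + C
Step 4: v(0,0) = 0 => C = 0
Step 5: v(3, 3) = 78

78


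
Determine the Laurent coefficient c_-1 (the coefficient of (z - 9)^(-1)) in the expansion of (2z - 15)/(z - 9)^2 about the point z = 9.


Step 1: Write the numerator in powers of (z - 9): 2z - 15 = 2(z - 9) + (2*9 - 15) = 2(z - 9) + 3
Step 2: Divide by (z - 9)^2: f(z) = 3(z - 9)^(-2) + 2(z - 9)^(-1)
Step 3: This finite sum is the Laurent series of f about z = 9.
Step 4: Coefficient of (z - 9)^(-1) = coefficient of (z - 9) in the re-centred numerator = 2

2


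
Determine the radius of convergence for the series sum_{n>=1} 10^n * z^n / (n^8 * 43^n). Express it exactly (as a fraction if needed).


Step 1: General term a_n = 10^n / (n^8 * 43^n)
Step 2: By the root test, |a_n|^(1/n) = 10 / (n^(8/n) * 43) -> 10/43 as n -> infinity (since n^(8/n) -> 1)
Step 3: R = 1/lim|a_n|^(1/n) = 43/10

43/10


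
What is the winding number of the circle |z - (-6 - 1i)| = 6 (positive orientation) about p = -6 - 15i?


Step 1: Center c = (-6, -1), radius = 6
Step 2: |p - c|^2 = 0^2 + (-14)^2 = 196
Step 3: r^2 = 36
Step 4: |p-c| > r so winding number = 0

0


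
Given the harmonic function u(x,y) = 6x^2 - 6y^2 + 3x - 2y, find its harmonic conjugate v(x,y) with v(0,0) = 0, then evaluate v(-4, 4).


Step 1: v_x = -u_y = 12y + 2
Step 2: v_y = u_x = 12x + 3
Step 3: v = 12xy + 2x + 3y + C
Step 4: v(0,0) = 0 => C = 0
Step 5: v(-4, 4) = -188

-188


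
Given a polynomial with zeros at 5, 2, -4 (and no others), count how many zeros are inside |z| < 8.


Step 1: Check each root:
  z = 5: |5| = 5 < 8
  z = 2: |2| = 2 < 8
  z = -4: |-4| = 4 < 8
Step 2: Count = 3

3


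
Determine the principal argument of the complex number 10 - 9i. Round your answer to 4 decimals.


Step 1: z = 10 - 9i
Step 2: arg(z) = atan2(-9, 10)
Step 3: arg(z) = -0.7328

-0.7328


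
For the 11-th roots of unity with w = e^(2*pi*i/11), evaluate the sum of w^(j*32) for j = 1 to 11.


Step 1: The sum sum_{j=1}^{n} w^(k*j) equals n if n | k, else 0.
Step 2: Here n = 11, k = 32
Step 3: Does n divide k? 11 | 32 -> False
Step 4: Sum = 0

0


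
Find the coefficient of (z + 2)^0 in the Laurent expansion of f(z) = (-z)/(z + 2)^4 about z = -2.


Step 1: Write the numerator in powers of (z + 2): -z = -(z + 2) + (-1*(-2) + 0) = -(z + 2) + 2
Step 2: Divide by (z + 2)^4: f(z) = 2(z + 2)^(-4) - (z + 2)^(-3)
Step 3: This finite sum is the Laurent series of f about z = -2.
Step 4: Only the powers -4 and -3 appear, so the coefficient of (z + 2)^0 = 0

0


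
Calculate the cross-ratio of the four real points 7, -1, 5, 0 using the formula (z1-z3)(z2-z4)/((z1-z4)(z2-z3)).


Step 1: (z1-z3)(z2-z4) = 2 * (-1) = -2
Step 2: (z1-z4)(z2-z3) = 7 * (-6) = -42
Step 3: Cross-ratio = 2/42 = 1/21

1/21


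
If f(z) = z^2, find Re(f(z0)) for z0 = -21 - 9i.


Step 1: z0 = -21 - 9i
Step 2: z0^2 = (-21)^2 - (-9)^2 + 378i
Step 3: real part = 441 - 81 = 360

360


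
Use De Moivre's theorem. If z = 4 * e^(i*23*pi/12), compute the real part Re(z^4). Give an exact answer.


Step 1: By De Moivre's theorem, z^4 = 4^4 * e^(i*4*23*pi/12) = 256 * (cos(23*pi/3) + i*sin(23*pi/3))
Step 2: |z|^4 = 4^4 = 256
Step 3: Reduce the angle mod 2*pi: 23*pi/3 - 6*pi = 5*pi/3
Step 4: cos(5*pi/3) = 1/2
Step 5: Re(z^4) = 256 * 1/2 = 128

128


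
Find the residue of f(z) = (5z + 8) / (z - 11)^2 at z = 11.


Step 1: Pole of order 2 at z = 11
Step 2: Res = lim d/dz [(z - 11)^2 * f(z)] as z -> 11
Step 3: (z - 11)^2 * f(z) = 5z + 8
Step 4: d/dz[5z + 8] = 5

5


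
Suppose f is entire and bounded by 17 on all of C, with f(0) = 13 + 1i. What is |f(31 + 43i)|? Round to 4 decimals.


Step 1: By Liouville's theorem, a bounded entire function is constant.
Step 2: f(z) = f(0) = 13 + 1i for all z.
Step 3: |f(w)| = |13 + 1i| = sqrt(169 + 1)
Step 4: = 13.0384

13.0384


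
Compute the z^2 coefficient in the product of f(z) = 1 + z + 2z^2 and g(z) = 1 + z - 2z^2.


Step 1: z^2 term in f*g comes from: (1)*(-2z^2) + (z)*(z) + (2z^2)*(1)
Step 2: = -2 + 1 + 2
Step 3: = 1

1


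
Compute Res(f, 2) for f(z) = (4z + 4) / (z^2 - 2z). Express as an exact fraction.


Step 1: Q(z) = z^2 - 2z = (z - 2)(z)
Step 2: Q'(z) = 2z - 2
Step 3: Q'(2) = 2, P(2) = 12
Step 4: Res = P(2)/Q'(2) = 12/2 = 6

6


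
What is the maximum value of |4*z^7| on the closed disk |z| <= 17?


Step 1: On |z| = 17, |f(z)| = 4 * |z|^7 = 4 * 17^7
Step 2: By maximum modulus principle, maximum is on boundary.
Step 3: Maximum = 4 * 410338673 = 1641354692

1641354692


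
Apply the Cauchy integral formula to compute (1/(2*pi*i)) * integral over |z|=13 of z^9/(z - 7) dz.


Step 1: f(z) = z^9, a = 7 is inside |z| = 13
Step 2: By Cauchy integral formula: (1/(2pi*i)) * integral = f(a)
Step 3: f(7) = 7^9 = 40353607

40353607


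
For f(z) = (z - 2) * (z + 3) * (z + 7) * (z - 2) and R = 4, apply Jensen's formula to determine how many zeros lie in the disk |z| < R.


Jensen's formula: (1/2pi)*integral log|f(Re^it)|dt = log|f(0)| + sum_{|a_k|<R} log(R/|a_k|)
Step 1: f(0) = (-2) * 3 * 7 * (-2) = 84
Step 2: log|f(0)| = log|2| + log|-3| + log|-7| + log|2| = 4.4308
Step 3: Zeros inside |z| < 4: 2, -3, 2
Step 4: Jensen sum = log(4/2) + log(4/3) + log(4/2) = 1.674
Step 5: n(R) = number of terms in the Jensen sum = count of zeros inside |z| < 4 = 3

3


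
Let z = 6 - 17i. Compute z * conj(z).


Step 1: conj(z) = 6 + 17i
Step 2: z * conj(z) = 6^2 + (-17)^2
Step 3: = 36 + 289 = 325

325


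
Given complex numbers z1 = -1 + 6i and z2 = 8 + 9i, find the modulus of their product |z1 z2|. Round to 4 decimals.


Step 1: |z1| = sqrt((-1)^2 + 6^2) = sqrt(37)
Step 2: |z2| = sqrt(8^2 + 9^2) = sqrt(145)
Step 3: |z1*z2| = |z1|*|z2| = sqrt(37) * sqrt(145) = sqrt(37 * 145) = sqrt(5365)
Step 4: = 73.2462

73.2462


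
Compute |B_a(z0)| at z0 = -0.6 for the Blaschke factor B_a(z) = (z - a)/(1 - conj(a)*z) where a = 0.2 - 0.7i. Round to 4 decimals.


Step 1: Numerator z0 - a = -0.6 - (0.2 - 0.7i) = -0.8 + 0.7i
Step 2: Denominator 1 - conj(a)*z0 = 1 - (0.2 + 0.7i)*(-0.6) = 1.12 + 0.42i
Step 3: |z0 - a|^2 = (-0.8)^2 + 0.7^2 = 1.13; |1 - conj(a)*z0|^2 = 1.12^2 + 0.42^2 = 1.4308
Step 4: |B_a(-0.6)| = sqrt(1.13 / 1.4308) = sqrt(0.789768)
Step 5: = 0.8887

0.8887


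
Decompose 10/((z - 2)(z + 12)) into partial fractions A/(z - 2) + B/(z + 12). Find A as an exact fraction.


Step 1: Multiply both sides by (z - 2) and set z = 2
Step 2: A = 10 / (2 + 12)
Step 3: A = 10 / 14
Step 4: A = 5/7

5/7


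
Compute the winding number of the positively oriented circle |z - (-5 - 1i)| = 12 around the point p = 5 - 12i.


Step 1: Center c = (-5, -1), radius = 12
Step 2: |p - c|^2 = 10^2 + (-11)^2 = 221
Step 3: r^2 = 144
Step 4: |p-c| > r so winding number = 0

0


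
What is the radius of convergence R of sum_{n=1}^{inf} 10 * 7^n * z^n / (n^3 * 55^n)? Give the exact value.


Step 1: General term a_n = 10 * 7^n / (n^3 * 55^n)
Step 2: By the root test, |a_n|^(1/n) = 10^(1/n) * 7 / (n^(3/n) * 55) -> 7/55 as n -> infinity (since 10^(1/n) -> 1 and n^(3/n) -> 1)
Step 3: R = 1/lim|a_n|^(1/n) = 55/7

55/7


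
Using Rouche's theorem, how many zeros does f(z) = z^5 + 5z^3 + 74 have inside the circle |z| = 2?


Step 1: On |z| = 2 the three terms have sizes |z^5| = 2^5 = 32, |5z^3| = 5*2^3 = 40, |74| = 74
Step 2: The dominant term is g(z) = 74; let h(z) = z^5 + 5z^3 so f = g + h
Step 3: On |z| = 2: |g| = 74 and |h| <= 32 + 40 = 72
Step 4: Since 74 > 72, |h| < |g| on |z| = 2, so by Rouche f has the same number of zeros as g inside |z| < 2
Step 5: g(z) = 74 is a nonzero constant with no zeros inside |z| < 2. Answer = 0

0


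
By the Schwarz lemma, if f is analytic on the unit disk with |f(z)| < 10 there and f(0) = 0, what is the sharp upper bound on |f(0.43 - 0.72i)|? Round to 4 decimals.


Step 1: g = f/10 maps D -> D with g(0) = 0, so by the Schwarz lemma |g(z)| <= |z|, i.e. |f(z)| <= 10|z|; this is sharp (f(z) = 10z).
Step 2: |z0|^2 = 0.43^2 + (-0.72)^2 = 0.7033
Step 3: |z0| = sqrt(0.7033) = 0.83863
Step 4: Best bound = 10 * |z0| = 10 * 0.83863 = 8.3863

8.3863


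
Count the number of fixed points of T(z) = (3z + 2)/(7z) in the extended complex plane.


Step 1: Fixed points satisfy T(z) = z
Step 2: 7z^2 - 3z - 2 = 0
Step 3: Discriminant = (-3)^2 - 4*7*(-2) = 65
Step 4: Number of fixed points = 2

2


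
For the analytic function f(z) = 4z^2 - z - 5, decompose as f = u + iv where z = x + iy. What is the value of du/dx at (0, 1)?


Step 1: f(z) = 4(x+iy)^2 - (x+iy) - 5
Step 2: u = 4(x^2 - y^2) - x - 5
Step 3: u_x = 8x - 1
Step 4: At (0, 1): u_x = 0 - 1 = -1

-1


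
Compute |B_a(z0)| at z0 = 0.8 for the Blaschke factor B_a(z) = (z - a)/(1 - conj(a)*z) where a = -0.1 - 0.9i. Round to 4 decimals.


Step 1: Numerator z0 - a = 0.8 - (-0.1 - 0.9i) = 0.9 + 0.9i
Step 2: Denominator 1 - conj(a)*z0 = 1 - (-0.1 + 0.9i)*0.8 = 1.08 - 0.72i
Step 3: |z0 - a|^2 = 0.9^2 + 0.9^2 = 1.62; |1 - conj(a)*z0|^2 = 1.08^2 + (-0.72)^2 = 1.6848
Step 4: |B_a(0.8)| = sqrt(1.62 / 1.6848) = sqrt(0.961538)
Step 5: = 0.9806

0.9806


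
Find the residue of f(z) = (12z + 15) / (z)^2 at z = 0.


Step 1: Pole of order 2 at z = 0
Step 2: Res = lim d/dz [(z)^2 * f(z)] as z -> 0
Step 3: (z)^2 * f(z) = 12z + 15
Step 4: d/dz[12z + 15] = 12

12


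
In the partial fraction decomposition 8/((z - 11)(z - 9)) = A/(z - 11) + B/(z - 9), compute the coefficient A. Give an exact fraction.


Step 1: Multiply both sides by (z - 11) and set z = 11
Step 2: A = 8 / (11 - 9)
Step 3: A = 8 / 2
Step 4: A = 4

4


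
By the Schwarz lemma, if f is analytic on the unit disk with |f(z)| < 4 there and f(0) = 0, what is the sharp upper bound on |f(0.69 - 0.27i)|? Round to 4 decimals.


Step 1: g = f/4 maps D -> D with g(0) = 0, so by the Schwarz lemma |g(z)| <= |z|, i.e. |f(z)| <= 4|z|; this is sharp (f(z) = 4z).
Step 2: |z0|^2 = 0.69^2 + (-0.27)^2 = 0.549
Step 3: |z0| = sqrt(0.549) = 0.740945
Step 4: Best bound = 4 * |z0| = 4 * 0.740945 = 2.9638

2.9638


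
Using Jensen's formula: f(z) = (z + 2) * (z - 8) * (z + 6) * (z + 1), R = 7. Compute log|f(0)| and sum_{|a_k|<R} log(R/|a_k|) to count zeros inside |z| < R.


Jensen's formula: (1/2pi)*integral log|f(Re^it)|dt = log|f(0)| + sum_{|a_k|<R} log(R/|a_k|)
Step 1: f(0) = 2 * (-8) * 6 * 1 = -96
Step 2: log|f(0)| = log|-2| + log|8| + log|-6| + log|-1| = 4.5643
Step 3: Zeros inside |z| < 7: -2, -6, -1
Step 4: Jensen sum = log(7/2) + log(7/6) + log(7/1) = 3.3528
Step 5: n(R) = number of terms in the Jensen sum = count of zeros inside |z| < 7 = 3

3


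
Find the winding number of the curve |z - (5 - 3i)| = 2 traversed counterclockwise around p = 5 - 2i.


Step 1: Center c = (5, -3), radius = 2
Step 2: |p - c|^2 = 0^2 + 1^2 = 1
Step 3: r^2 = 4
Step 4: |p-c| < r so winding number = 1

1


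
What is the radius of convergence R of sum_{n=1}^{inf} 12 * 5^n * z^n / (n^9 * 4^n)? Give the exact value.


Step 1: General term a_n = 12 * 5^n / (n^9 * 4^n)
Step 2: By the root test, |a_n|^(1/n) = 12^(1/n) * 5 / (n^(9/n) * 4) -> 5/4 as n -> infinity (since 12^(1/n) -> 1 and n^(9/n) -> 1)
Step 3: R = 1/lim|a_n|^(1/n) = 4/5

4/5


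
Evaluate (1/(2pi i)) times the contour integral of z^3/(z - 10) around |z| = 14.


Step 1: f(z) = z^3, a = 10 is inside |z| = 14
Step 2: By Cauchy integral formula: (1/(2pi*i)) * integral = f(a)
Step 3: f(10) = 10^3 = 1000

1000


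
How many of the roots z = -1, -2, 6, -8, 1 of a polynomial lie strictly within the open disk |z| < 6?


Step 1: Check each root:
  z = -1: |-1| = 1 < 6
  z = -2: |-2| = 2 < 6
  z = 6: |6| = 6 >= 6
  z = -8: |-8| = 8 >= 6
  z = 1: |1| = 1 < 6
Step 2: Count = 3

3


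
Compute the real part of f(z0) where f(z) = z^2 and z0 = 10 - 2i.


Step 1: z0 = 10 - 2i
Step 2: z0^2 = 10^2 - (-2)^2 - 40i
Step 3: real part = 100 - 4 = 96

96


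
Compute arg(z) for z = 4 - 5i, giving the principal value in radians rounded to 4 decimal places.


Step 1: z = 4 - 5i
Step 2: arg(z) = atan2(-5, 4)
Step 3: arg(z) = -0.8961

-0.8961


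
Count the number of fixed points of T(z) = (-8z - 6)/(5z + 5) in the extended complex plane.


Step 1: Fixed points satisfy T(z) = z
Step 2: 5z^2 + 13z + 6 = 0
Step 3: Discriminant = 13^2 - 4*5*6 = 49
Step 4: Number of fixed points = 2

2


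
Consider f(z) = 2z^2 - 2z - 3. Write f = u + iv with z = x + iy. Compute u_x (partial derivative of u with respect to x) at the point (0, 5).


Step 1: f(z) = 2(x+iy)^2 - 2(x+iy) - 3
Step 2: u = 2(x^2 - y^2) - 2x - 3
Step 3: u_x = 4x - 2
Step 4: At (0, 5): u_x = 0 - 2 = -2

-2


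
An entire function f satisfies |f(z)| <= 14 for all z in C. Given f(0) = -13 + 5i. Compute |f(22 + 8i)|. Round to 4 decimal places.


Step 1: By Liouville's theorem, a bounded entire function is constant.
Step 2: f(z) = f(0) = -13 + 5i for all z.
Step 3: |f(w)| = |-13 + 5i| = sqrt(169 + 25)
Step 4: = 13.9284

13.9284


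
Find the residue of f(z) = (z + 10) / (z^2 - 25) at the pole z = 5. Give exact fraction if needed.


Step 1: Q(z) = z^2 - 25 = (z - 5)(z + 5)
Step 2: Q'(z) = 2z
Step 3: Q'(5) = 10, P(5) = 15
Step 4: Res = P(5)/Q'(5) = 15/10 = 3/2

3/2


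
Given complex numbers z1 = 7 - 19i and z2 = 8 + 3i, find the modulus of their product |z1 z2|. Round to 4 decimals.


Step 1: |z1| = sqrt(7^2 + (-19)^2) = sqrt(410)
Step 2: |z2| = sqrt(8^2 + 3^2) = sqrt(73)
Step 3: |z1*z2| = |z1|*|z2| = sqrt(410) * sqrt(73) = sqrt(410 * 73) = sqrt(29930)
Step 4: = 173.0029

173.0029


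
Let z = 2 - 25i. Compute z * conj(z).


Step 1: conj(z) = 2 + 25i
Step 2: z * conj(z) = 2^2 + (-25)^2
Step 3: = 4 + 625 = 629

629


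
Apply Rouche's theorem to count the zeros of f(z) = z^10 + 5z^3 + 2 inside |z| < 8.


Step 1: On |z| = 8 the three terms have sizes |z^10| = 8^10 = 1073741824, |5z^3| = 5*8^3 = 2560, |2| = 2
Step 2: The dominant term is g(z) = z^10; let h(z) = 5z^3 + 2 so f = g + h
Step 3: On |z| = 8: |g| = 1073741824 and |h| <= 2560 + 2 = 2562
Step 4: Since 1073741824 > 2562, |h| < |g| on |z| = 8, so by Rouche f has the same number of zeros as g inside |z| < 8
Step 5: g(z) = z^10 has 10 zeros (all at the origin) inside |z| < 8. Answer = 10

10


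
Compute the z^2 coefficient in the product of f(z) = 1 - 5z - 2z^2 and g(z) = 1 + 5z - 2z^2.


Step 1: z^2 term in f*g comes from: (1)*(-2z^2) + (-5z)*(5z) + (-2z^2)*(1)
Step 2: = -2 - 25 - 2
Step 3: = -29

-29


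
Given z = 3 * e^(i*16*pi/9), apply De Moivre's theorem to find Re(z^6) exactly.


Step 1: By De Moivre's theorem, z^6 = 3^6 * e^(i*6*16*pi/9) = 729 * (cos(32*pi/3) + i*sin(32*pi/3))
Step 2: |z|^6 = 3^6 = 729
Step 3: Reduce the angle mod 2*pi: 32*pi/3 - 10*pi = 2*pi/3
Step 4: cos(2*pi/3) = -1/2
Step 5: Re(z^6) = 729 * (-1/2) = -729/2

-729/2


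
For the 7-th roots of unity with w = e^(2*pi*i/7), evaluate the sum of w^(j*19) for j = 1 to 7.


Step 1: The sum sum_{j=1}^{n} w^(k*j) equals n if n | k, else 0.
Step 2: Here n = 7, k = 19
Step 3: Does n divide k? 7 | 19 -> False
Step 4: Sum = 0

0


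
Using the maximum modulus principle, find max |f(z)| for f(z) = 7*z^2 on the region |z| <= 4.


Step 1: On |z| = 4, |f(z)| = 7 * |z|^2 = 7 * 4^2
Step 2: By maximum modulus principle, maximum is on boundary.
Step 3: Maximum = 7 * 16 = 112

112


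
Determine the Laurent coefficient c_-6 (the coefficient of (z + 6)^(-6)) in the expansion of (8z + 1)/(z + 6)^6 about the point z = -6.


Step 1: Write the numerator in powers of (z + 6): 8z + 1 = 8(z + 6) + (8*(-6) + 1) = 8(z + 6) - 47
Step 2: Divide by (z + 6)^6: f(z) = -47(z + 6)^(-6) + 8(z + 6)^(-5)
Step 3: This finite sum is the Laurent series of f about z = -6.
Step 4: Coefficient of (z + 6)^(-6) = 8*(-6) + 1 = -47

-47


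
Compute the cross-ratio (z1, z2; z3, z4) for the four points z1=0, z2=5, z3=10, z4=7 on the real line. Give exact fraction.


Step 1: (z1-z3)(z2-z4) = (-10) * (-2) = 20
Step 2: (z1-z4)(z2-z3) = (-7) * (-5) = 35
Step 3: Cross-ratio = 20/35 = 4/7

4/7


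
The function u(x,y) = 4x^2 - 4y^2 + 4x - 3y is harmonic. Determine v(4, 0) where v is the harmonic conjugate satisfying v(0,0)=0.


Step 1: v_x = -u_y = 8y + 3
Step 2: v_y = u_x = 8x + 4
Step 3: v = 8xy + 3x + 4y + C
Step 4: v(0,0) = 0 => C = 0
Step 5: v(4, 0) = 12

12


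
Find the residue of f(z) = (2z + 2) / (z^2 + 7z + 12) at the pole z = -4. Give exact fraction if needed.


Step 1: Q(z) = z^2 + 7z + 12 = (z + 4)(z + 3)
Step 2: Q'(z) = 2z + 7
Step 3: Q'(-4) = -1, P(-4) = -6
Step 4: Res = P(-4)/Q'(-4) = -6/(-1) = 6

6


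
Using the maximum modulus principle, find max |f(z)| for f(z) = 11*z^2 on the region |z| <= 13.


Step 1: On |z| = 13, |f(z)| = 11 * |z|^2 = 11 * 13^2
Step 2: By maximum modulus principle, maximum is on boundary.
Step 3: Maximum = 11 * 169 = 1859

1859


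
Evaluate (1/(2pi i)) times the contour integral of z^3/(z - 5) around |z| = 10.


Step 1: f(z) = z^3, a = 5 is inside |z| = 10
Step 2: By Cauchy integral formula: (1/(2pi*i)) * integral = f(a)
Step 3: f(5) = 5^3 = 125

125


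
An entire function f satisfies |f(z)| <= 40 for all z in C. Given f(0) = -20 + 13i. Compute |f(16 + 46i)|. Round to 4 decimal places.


Step 1: By Liouville's theorem, a bounded entire function is constant.
Step 2: f(z) = f(0) = -20 + 13i for all z.
Step 3: |f(w)| = |-20 + 13i| = sqrt(400 + 169)
Step 4: = 23.8537

23.8537


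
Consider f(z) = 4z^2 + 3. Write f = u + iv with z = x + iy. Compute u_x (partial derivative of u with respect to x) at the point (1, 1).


Step 1: f(z) = 4(x+iy)^2 + 3
Step 2: u = 4(x^2 - y^2) + 3
Step 3: u_x = 8x + 0
Step 4: At (1, 1): u_x = 8 + 0 = 8

8


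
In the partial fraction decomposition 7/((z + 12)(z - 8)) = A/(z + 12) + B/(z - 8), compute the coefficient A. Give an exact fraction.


Step 1: Multiply both sides by (z + 12) and set z = -12
Step 2: A = 7 / (-12 - 8)
Step 3: A = 7 / (-20)
Step 4: A = -7/20

-7/20


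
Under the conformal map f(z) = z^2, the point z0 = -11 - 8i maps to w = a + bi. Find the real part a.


Step 1: z0 = -11 - 8i
Step 2: z0^2 = (-11)^2 - (-8)^2 + 176i
Step 3: real part = 121 - 64 = 57

57


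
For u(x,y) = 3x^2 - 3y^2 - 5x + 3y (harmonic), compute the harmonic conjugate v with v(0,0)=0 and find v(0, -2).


Step 1: v_x = -u_y = 6y - 3
Step 2: v_y = u_x = 6x - 5
Step 3: v = 6xy - 3x - 5y + C
Step 4: v(0,0) = 0 => C = 0
Step 5: v(0, -2) = 10

10


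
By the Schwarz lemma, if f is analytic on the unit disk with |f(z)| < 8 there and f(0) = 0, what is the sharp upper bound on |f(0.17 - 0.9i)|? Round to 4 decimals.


Step 1: g = f/8 maps D -> D with g(0) = 0, so by the Schwarz lemma |g(z)| <= |z|, i.e. |f(z)| <= 8|z|; this is sharp (f(z) = 8z).
Step 2: |z0|^2 = 0.17^2 + (-0.9)^2 = 0.8389
Step 3: |z0| = sqrt(0.8389) = 0.915915
Step 4: Best bound = 8 * |z0| = 8 * 0.915915 = 7.3273

7.3273
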